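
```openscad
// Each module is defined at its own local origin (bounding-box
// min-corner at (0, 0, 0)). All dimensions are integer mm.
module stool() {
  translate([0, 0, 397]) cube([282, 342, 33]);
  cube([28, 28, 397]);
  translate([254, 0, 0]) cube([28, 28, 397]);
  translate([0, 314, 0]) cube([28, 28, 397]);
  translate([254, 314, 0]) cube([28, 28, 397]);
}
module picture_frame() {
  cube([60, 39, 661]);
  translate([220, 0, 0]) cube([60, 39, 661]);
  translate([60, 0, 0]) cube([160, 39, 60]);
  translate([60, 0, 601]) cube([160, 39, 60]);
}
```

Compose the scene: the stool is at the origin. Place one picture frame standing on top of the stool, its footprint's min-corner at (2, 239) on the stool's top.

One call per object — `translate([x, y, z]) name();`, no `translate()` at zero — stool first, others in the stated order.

stool();
translate([2, 239, 430]) picture_frame();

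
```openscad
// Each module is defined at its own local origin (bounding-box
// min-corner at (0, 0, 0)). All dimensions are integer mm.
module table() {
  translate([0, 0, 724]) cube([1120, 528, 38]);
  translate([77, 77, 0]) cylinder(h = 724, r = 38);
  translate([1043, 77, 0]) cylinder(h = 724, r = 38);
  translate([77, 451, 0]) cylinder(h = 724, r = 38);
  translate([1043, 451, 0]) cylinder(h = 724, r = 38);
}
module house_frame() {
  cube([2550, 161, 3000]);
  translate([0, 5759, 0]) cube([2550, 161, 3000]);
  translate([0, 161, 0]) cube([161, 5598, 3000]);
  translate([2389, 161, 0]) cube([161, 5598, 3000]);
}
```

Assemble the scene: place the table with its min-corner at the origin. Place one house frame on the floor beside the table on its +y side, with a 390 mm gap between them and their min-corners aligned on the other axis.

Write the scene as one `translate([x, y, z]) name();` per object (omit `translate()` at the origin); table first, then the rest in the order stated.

table();
translate([0, 918, 0]) house_frame();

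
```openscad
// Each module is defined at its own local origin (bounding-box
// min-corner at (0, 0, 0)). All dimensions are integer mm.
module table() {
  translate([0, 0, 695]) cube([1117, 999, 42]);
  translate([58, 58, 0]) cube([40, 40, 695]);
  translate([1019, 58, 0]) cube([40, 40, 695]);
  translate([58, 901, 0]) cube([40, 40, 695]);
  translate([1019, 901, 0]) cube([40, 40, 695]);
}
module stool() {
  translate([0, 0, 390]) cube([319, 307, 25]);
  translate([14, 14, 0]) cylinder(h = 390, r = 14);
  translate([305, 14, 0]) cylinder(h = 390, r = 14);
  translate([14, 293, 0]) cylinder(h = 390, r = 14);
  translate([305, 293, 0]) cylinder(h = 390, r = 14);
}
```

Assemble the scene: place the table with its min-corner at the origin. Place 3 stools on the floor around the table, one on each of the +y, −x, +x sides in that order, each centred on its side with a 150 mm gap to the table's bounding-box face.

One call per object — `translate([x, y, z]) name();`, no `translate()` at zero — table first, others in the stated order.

table();
translate([399, 1149, 0]) stool();
translate([-469, 346, 0]) stool();
translate([1267, 346, 0]) stool();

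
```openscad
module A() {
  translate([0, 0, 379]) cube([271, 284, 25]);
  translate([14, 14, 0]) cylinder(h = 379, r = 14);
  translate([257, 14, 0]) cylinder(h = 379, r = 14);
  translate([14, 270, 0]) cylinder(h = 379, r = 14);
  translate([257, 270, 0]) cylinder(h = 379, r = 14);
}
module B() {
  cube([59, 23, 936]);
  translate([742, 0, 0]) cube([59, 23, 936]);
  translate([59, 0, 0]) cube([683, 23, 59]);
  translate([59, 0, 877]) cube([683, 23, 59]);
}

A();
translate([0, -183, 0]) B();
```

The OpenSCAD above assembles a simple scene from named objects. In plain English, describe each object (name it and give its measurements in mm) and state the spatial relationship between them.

A is a four-legged stool. The seat is a 271×284×25 mm slab whose top surface is at z = 404 mm; four round legs, each 28 mm in diameter, run from the floor (z = 0) to the underside of the seat, each leg's axis is inset half a diameter from the nearest pair of seat edges (so the leg's bounding box is flush with the corner).

B is a picture frame with a 683×818 mm rectangular opening (x by z) and a uniform 59 mm border on every side. Frame depth is 23 mm along y. It is built from two vertical stiles running the full outside height and two horizontal rails spanning the gap between the stiles.

The picture frame is on the floor beside the stool on its −y side.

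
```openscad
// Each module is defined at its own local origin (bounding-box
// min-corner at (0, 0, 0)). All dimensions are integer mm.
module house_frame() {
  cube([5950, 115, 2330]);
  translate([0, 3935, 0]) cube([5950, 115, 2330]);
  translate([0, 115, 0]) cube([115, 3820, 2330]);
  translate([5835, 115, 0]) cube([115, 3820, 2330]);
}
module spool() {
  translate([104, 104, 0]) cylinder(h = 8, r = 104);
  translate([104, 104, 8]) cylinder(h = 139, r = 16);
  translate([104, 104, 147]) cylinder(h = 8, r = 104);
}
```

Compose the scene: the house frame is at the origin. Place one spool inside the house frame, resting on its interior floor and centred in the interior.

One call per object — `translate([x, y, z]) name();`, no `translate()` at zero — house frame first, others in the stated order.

house_frame();
translate([2871, 1921, 0]) spool();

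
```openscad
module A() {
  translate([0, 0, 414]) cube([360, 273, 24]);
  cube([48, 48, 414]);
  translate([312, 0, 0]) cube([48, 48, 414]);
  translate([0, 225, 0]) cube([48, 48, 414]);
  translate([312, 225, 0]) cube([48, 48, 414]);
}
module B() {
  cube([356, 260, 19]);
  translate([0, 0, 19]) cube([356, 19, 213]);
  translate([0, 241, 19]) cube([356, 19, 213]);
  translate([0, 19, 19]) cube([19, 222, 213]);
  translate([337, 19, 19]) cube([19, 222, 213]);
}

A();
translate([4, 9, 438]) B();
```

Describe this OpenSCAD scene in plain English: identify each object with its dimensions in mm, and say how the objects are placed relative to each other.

A is a simple wooden stool: a rectangular seat 360 mm (x) by 273 mm (y), 24 mm thick, top face at z = 438 mm, on four square legs, each 48×48 mm in cross-section. The legs rest on z = 0, each flush with a corner of the seat.

B is an open storage box with external size 356×260×232 mm and wall thickness 19 mm (the base is also 19 mm thick). The base covers the whole footprint; the four walls stand on the base, with the y-facing walls full-width and the x-facing walls fitting between their inner faces.

The open box is on top of the stool.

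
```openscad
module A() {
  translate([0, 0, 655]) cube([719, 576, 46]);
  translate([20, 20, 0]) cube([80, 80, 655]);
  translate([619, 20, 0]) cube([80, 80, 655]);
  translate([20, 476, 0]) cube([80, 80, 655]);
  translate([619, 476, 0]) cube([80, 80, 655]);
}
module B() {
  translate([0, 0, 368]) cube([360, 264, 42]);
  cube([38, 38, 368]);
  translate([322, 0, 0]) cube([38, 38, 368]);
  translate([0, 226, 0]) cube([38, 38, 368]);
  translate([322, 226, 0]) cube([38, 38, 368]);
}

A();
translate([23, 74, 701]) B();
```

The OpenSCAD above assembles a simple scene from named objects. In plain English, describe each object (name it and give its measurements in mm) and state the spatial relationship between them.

A is a rectangular dining table. The top is 719×576×46 mm with its upper surface at z = 701 mm. It stands on four 80×80 mm square legs, each inset 20 mm from the nearest pair of top edges, running from the floor to the underside of the top.

B is a four-legged stool. The seat is 360×264 mm, 42 mm thick, top at z = 410 mm. It stands on four square legs, each 38×38 mm in cross-section, from z = 0 to the seat underside, each flush with a corner of the seat.

The stool is on top of the table.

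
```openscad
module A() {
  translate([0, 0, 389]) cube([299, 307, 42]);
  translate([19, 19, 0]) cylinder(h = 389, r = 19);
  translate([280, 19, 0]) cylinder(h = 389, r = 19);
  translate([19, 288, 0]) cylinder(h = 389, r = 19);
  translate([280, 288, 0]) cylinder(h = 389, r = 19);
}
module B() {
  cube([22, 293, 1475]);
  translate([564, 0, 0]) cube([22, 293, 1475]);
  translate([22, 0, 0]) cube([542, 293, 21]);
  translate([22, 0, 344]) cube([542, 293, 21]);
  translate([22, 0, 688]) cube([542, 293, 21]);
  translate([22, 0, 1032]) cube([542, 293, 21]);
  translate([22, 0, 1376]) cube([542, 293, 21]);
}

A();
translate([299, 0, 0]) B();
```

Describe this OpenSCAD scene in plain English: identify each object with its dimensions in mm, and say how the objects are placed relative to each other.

A is a simple wooden stool: a rectangular seat 299 mm (x) by 307 mm (y), 42 mm thick, top face at z = 431 mm, on four round legs, each 38 mm in diameter. The legs rest on z = 0, each leg's axis is inset half a diameter from the nearest pair of seat edges (so the leg's bounding box is flush with the corner).

B is an open bookshelf. Two side panels, each 22 mm thick, 293 mm deep and 1475 mm tall, stand 586 mm apart (outside-to-outside). Between them sit 5 shelves, each 21 mm thick and 293 mm deep, spanning the full gap between the sides. The bottom shelf rests on the floor (its underside at z = 0) and the clear gap between one shelf's top and the next shelf's underside is 323 mm.

The bookshelf is against the stool's +x side, with their −y faces flush.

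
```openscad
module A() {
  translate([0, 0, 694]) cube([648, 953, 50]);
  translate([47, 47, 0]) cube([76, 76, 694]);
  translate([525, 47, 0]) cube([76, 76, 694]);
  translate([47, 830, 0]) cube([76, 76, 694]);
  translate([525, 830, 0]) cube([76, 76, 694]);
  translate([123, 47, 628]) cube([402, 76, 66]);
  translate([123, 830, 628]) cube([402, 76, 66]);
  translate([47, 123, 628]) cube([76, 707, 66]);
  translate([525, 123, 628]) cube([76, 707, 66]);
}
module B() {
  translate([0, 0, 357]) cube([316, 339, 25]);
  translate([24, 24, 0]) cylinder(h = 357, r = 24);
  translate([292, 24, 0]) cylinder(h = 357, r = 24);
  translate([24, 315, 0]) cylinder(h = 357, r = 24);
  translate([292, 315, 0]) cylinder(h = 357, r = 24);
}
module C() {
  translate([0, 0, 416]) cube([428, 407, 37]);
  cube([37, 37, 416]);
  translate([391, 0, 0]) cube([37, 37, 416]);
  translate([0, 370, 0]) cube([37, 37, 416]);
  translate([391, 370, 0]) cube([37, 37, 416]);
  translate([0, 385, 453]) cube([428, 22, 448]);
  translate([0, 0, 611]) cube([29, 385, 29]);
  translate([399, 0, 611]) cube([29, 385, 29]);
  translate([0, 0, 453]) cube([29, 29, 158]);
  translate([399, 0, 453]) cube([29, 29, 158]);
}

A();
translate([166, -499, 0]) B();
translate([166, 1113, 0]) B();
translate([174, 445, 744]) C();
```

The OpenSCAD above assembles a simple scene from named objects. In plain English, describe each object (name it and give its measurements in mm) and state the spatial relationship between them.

A is a table with a 648×953 mm rectangular top, 50 mm thick, top surface at z = 744 mm, supported by four 76×76 mm square legs, each inset 47 mm from the nearest pair of top edges, running from the floor. Four apron rails, 76 mm thick and 66 mm tall, run between adjacent legs with their top edges flush with the underside of the top and their outer faces flush with the legs' outer faces.

B is a four-legged stool. The seat is a 316×339×25 mm slab whose top surface is at z = 382 mm; four round legs, each 48 mm in diameter, run from the floor (z = 0) to the underside of the seat, each leg's axis is inset half a diameter from the nearest pair of seat edges (so the leg's bounding box is flush with the corner).

C is a chair. The seat is a 428×407×37 mm slab with its top at z = 453 mm, on four 37×37 mm corner legs (flush with the seat edges, standing on z = 0). A flat backrest 22 mm thick, 448 mm tall, spans the full seat width and rises from the seat top along its +y edge, rear face flush with the rear of the seat. Two armrests of 29×29 mm section run along each side from the seat's front edge to the front of the backrest, top faces 187 mm above the seat top and outer faces flush with the seat's x-edges; a 29×29 mm post under the front of each armrest stands on the seat at the front corner.

Two stools sit around the table at the −y, +y sides. The chair is on top of the table.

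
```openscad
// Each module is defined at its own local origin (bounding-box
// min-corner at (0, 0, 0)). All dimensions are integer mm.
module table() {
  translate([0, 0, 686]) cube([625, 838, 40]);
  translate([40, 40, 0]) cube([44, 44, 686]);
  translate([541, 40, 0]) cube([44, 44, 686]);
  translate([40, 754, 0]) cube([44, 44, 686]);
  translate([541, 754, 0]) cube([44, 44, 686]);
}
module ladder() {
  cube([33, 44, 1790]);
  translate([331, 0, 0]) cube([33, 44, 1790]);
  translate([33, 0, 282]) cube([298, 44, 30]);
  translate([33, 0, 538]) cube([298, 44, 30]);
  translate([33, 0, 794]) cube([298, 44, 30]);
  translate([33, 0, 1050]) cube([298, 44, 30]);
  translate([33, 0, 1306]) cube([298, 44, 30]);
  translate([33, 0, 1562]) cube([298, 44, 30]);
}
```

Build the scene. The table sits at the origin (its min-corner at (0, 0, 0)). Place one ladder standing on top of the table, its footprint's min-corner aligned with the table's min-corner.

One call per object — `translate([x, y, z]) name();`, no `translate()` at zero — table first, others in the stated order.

table();
translate([0, 0, 726]) ladder();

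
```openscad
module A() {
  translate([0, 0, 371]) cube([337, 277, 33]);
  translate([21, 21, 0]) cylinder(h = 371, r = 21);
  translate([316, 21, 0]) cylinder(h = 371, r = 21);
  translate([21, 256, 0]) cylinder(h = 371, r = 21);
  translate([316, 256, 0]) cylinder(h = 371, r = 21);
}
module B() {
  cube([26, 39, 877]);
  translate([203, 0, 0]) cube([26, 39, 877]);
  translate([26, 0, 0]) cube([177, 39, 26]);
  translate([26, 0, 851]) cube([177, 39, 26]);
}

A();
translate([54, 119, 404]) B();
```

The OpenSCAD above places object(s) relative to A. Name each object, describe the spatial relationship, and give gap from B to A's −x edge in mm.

The picture frame's min-x is at 54; the stool's min-x is 0; gap = 54 mm.

A is a stool. B is a picture frame. The picture frame is on top of the stool, centred. The gap from the picture frame to the stool's −x edge is 54 mm.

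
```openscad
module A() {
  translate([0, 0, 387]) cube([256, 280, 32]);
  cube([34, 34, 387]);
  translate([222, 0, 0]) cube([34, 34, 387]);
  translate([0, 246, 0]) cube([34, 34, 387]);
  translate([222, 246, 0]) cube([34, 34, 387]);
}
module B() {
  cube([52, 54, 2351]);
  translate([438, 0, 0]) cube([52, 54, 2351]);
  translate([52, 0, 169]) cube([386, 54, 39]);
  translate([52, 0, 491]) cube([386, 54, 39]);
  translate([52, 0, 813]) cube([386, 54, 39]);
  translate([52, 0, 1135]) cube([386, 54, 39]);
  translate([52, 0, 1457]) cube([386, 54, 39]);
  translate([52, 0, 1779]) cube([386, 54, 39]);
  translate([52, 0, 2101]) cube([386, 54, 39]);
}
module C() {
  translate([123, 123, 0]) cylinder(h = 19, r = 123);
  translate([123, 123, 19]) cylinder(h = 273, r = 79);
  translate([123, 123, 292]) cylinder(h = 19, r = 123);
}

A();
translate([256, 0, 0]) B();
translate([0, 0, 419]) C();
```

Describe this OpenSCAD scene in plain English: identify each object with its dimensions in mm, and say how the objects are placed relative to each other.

A is a four-legged stool. The seat is 256×280 mm, 32 mm thick, top at z = 419 mm. It stands on four square legs, each 34×34 mm in cross-section, from z = 0 to the seat underside, each flush with a corner of the seat.

B is a wooden ladder with two side rails of 52×54 mm section and 2351 mm height, set 490 mm apart overall. Between them run 7 rectangular rungs (54 mm deep, 39 mm thick), front faces flush with the rails' −y face. The bottom of the first rung is 169 mm above the floor and each subsequent rung is 322 mm higher than the one below.

C is a spool: two coaxial disc flanges of radius 123 mm and thickness 19 mm, joined by a core cylinder of radius 79 mm and height 273 mm. The lower flange rests on z = 0 and the three cylinders share a vertical axis.

The ladder is against the stool's +x side, with their −y faces flush. The spool is on top of the stool.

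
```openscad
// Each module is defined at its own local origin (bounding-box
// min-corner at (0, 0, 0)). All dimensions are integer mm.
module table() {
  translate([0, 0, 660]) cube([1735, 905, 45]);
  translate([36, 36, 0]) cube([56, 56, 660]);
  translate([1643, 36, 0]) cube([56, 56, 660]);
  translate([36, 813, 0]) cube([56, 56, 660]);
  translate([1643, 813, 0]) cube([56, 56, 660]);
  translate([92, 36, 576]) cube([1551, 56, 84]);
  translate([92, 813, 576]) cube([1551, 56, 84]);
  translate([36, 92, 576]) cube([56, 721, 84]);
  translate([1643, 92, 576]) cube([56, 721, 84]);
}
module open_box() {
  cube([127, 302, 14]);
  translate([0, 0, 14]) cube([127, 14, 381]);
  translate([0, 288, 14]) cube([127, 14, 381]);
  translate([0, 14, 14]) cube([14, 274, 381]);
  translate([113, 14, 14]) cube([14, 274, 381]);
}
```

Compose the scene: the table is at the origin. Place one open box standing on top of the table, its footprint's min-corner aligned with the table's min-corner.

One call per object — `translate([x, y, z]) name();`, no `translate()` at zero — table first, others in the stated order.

table();
translate([0, 0, 705]) open_box();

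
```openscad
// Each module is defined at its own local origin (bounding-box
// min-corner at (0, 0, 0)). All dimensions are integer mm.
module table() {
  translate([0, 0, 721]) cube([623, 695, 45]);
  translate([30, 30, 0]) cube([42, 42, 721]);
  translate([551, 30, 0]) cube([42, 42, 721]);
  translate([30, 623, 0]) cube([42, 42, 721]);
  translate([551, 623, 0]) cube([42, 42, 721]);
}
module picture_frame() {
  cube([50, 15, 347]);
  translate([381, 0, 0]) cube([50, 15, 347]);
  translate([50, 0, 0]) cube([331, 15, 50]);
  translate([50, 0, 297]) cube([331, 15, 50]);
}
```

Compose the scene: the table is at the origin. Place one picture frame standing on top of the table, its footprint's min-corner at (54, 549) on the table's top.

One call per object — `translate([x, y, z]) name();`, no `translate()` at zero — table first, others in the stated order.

table();
translate([54, 549, 766]) picture_frame();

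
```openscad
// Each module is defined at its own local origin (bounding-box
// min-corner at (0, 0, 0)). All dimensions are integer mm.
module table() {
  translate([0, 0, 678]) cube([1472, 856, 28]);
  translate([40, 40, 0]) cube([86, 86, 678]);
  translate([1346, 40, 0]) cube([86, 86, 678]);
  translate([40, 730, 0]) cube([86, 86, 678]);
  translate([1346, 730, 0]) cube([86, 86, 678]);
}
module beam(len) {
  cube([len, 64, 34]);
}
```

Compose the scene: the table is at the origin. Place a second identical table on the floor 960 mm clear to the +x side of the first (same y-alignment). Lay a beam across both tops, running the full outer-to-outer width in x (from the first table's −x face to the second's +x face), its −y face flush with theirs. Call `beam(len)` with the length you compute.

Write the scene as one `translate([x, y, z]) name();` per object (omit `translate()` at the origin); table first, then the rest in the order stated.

table();
translate([2432, 0, 0]) table();
translate([0, 0, 706]) beam(3904);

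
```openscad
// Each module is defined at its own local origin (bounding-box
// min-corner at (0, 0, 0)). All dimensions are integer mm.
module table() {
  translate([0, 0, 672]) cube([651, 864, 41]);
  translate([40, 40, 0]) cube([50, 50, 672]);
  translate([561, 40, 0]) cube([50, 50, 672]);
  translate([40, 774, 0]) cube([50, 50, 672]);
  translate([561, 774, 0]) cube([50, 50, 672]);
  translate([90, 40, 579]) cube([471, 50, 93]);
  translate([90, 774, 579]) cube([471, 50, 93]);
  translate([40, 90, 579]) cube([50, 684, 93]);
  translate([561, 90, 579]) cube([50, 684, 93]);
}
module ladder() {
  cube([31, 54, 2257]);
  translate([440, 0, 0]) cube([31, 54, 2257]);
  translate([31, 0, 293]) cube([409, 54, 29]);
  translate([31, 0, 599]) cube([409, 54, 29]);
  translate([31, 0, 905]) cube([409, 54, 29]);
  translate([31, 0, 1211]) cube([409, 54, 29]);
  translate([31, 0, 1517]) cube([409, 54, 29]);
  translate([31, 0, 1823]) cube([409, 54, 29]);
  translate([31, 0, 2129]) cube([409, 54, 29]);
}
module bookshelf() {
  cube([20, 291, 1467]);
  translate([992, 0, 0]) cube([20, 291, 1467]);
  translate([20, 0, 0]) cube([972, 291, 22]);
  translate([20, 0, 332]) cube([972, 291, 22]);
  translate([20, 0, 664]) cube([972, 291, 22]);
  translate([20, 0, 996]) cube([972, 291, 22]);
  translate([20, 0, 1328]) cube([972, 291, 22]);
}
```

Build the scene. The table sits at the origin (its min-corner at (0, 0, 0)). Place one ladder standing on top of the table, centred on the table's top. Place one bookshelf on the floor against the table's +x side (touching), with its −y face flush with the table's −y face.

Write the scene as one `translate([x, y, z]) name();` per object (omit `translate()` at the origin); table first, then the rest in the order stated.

table();
translate([90, 405, 713]) ladder();
translate([651, 0, 0]) bookshelf();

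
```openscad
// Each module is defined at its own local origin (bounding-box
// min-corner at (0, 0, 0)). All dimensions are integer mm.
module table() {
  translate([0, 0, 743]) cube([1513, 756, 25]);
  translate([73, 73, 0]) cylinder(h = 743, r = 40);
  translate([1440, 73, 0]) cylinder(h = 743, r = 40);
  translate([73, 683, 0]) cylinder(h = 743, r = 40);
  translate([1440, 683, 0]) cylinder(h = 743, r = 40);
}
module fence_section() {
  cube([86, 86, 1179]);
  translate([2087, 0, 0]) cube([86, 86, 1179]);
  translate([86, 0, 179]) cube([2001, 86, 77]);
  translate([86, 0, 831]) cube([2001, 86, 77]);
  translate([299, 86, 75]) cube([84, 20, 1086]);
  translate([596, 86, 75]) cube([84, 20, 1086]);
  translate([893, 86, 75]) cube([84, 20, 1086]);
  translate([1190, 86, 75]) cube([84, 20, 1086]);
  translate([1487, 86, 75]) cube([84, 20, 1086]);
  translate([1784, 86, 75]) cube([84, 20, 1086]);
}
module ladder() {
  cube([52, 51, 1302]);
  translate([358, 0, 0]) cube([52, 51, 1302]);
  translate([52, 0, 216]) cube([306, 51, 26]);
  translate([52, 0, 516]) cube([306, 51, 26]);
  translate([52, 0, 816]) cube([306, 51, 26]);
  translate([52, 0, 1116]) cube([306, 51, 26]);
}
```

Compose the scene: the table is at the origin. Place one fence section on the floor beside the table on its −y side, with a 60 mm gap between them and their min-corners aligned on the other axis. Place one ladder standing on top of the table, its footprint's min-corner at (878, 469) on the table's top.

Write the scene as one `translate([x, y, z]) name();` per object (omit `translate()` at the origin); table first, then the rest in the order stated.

table();
translate([0, -166, 0]) fence_section();
translate([878, 469, 768]) ladder();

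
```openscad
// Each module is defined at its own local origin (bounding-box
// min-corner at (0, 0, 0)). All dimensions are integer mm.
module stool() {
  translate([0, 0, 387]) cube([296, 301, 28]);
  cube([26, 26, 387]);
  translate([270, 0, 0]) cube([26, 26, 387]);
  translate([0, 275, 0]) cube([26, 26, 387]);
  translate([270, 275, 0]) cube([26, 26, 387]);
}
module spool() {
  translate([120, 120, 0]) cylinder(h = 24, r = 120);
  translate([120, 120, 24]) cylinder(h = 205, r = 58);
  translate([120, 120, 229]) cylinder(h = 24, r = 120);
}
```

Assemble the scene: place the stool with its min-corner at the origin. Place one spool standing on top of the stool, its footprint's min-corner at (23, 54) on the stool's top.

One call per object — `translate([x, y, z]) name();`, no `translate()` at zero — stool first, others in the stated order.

stool();
translate([23, 54, 415]) spool();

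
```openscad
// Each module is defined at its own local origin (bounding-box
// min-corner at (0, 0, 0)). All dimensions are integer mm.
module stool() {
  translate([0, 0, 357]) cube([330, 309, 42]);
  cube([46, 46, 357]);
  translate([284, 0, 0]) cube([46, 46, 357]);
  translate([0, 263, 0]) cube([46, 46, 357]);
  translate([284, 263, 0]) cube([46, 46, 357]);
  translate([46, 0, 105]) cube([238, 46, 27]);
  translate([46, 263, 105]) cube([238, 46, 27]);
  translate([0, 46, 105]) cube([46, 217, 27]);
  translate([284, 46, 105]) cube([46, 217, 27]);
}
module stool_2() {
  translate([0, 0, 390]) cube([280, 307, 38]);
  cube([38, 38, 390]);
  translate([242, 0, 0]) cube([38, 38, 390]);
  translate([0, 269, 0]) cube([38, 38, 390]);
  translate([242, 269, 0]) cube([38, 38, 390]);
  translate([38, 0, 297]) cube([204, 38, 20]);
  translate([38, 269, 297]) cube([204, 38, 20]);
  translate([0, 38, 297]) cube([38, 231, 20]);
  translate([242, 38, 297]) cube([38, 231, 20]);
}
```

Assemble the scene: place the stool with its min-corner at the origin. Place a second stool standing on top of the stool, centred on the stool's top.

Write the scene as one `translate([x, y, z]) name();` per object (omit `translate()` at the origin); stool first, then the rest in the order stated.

stool();
translate([25, 1, 399]) stool_2();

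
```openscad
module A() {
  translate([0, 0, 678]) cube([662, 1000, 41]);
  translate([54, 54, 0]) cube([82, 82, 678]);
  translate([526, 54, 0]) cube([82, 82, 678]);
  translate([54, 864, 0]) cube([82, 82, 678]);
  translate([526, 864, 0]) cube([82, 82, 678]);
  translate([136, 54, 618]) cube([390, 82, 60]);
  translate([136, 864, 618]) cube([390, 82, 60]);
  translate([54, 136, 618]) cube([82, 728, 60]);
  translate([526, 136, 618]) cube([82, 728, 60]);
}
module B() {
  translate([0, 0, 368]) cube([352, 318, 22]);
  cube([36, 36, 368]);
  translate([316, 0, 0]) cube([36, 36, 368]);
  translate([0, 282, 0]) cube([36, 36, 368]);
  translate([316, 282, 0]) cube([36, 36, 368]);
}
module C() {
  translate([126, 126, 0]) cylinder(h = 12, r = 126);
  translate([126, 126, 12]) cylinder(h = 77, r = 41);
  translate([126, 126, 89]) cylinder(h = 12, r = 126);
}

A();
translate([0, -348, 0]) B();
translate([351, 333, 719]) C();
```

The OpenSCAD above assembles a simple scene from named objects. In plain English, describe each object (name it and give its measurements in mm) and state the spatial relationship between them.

A is a table with a 662×1000 mm rectangular top, 41 mm thick, top surface at z = 719 mm, supported by four 82×82 mm square legs, each inset 54 mm from the nearest pair of top edges, running from the floor. Four apron rails, 82 mm thick and 60 mm tall, run between adjacent legs with their top edges flush with the underside of the top and their outer faces flush with the legs' outer faces.

B is a four-legged stool. The seat is 352×318 mm, 22 mm thick, top at z = 390 mm. It stands on four square legs, each 36×36 mm in cross-section, from z = 0 to the seat underside, each flush with a corner of the seat.

C is a spool: two coaxial disc flanges of radius 126 mm and thickness 12 mm, joined by a core cylinder of radius 41 mm and height 77 mm. The lower flange rests on z = 0 and the three cylinders share a vertical axis.

The stool is on the floor beside the table on its −y side. The spool is on top of the table.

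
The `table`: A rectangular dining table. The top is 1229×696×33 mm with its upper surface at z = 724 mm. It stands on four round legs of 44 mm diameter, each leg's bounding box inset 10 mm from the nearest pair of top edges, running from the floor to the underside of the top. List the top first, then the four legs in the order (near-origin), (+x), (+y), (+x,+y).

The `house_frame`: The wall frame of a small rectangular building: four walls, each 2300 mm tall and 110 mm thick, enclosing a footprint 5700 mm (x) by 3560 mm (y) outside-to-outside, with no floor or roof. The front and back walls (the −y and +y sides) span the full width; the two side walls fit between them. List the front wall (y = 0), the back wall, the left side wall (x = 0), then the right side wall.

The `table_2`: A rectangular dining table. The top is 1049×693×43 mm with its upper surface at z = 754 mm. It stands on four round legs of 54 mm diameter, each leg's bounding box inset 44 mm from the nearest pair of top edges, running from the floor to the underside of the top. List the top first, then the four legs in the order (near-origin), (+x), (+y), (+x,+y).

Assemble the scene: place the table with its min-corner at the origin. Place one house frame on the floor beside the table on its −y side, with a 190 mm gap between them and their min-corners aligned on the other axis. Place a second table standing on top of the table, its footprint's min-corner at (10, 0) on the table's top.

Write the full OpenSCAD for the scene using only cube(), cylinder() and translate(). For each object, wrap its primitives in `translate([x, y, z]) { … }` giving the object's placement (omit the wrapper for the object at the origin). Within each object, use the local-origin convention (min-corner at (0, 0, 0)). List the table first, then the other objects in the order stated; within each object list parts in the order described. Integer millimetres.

translate([0, 0, 691]) cube([1229, 696, 33]);
translate([32, 32, 0]) cylinder(h = 691, r = 22);
translate([1197, 32, 0]) cylinder(h = 691, r = 22);
translate([32, 664, 0]) cylinder(h = 691, r = 22);
translate([1197, 664, 0]) cylinder(h = 691, r = 22);
translate([0, -3750, 0]) {
  cube([5700, 110, 2300]);
  translate([0, 3450, 0]) cube([5700, 110, 2300]);
  translate([0, 110, 0]) cube([110, 3340, 2300]);
  translate([5590, 110, 0]) cube([110, 3340, 2300]);
}
translate([10, 0, 724]) {
  translate([0, 0, 711]) cube([1049, 693, 43]);
  translate([71, 71, 0]) cylinder(h = 711, r = 27);
  translate([978, 71, 0]) cylinder(h = 711, r = 27);
  translate([71, 622, 0]) cylinder(h = 711, r = 27);
  translate([978, 622, 0]) cylinder(h = 711, r = 27);
}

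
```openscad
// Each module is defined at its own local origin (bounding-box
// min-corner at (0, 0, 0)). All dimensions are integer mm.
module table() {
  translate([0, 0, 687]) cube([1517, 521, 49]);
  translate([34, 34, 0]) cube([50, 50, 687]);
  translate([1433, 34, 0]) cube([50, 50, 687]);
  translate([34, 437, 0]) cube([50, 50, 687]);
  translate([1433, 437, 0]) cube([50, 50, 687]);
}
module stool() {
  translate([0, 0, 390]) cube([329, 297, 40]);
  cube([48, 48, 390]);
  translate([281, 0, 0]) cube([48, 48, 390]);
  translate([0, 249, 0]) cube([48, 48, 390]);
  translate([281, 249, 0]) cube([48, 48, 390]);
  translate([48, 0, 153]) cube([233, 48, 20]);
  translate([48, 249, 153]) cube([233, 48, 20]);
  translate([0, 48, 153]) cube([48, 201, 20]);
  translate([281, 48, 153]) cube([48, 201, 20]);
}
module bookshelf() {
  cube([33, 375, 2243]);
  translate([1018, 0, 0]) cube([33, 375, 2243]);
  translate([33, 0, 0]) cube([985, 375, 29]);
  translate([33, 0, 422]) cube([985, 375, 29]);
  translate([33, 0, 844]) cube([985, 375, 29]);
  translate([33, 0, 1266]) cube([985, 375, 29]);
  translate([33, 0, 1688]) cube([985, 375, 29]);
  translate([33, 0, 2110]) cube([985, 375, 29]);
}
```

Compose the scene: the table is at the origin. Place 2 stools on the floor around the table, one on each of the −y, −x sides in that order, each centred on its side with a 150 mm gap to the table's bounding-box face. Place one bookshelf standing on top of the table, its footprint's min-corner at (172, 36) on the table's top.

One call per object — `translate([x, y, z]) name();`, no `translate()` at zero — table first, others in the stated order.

table();
translate([594, -447, 0]) stool();
translate([-479, 112, 0]) stool();
translate([172, 36, 736]) bookshelf();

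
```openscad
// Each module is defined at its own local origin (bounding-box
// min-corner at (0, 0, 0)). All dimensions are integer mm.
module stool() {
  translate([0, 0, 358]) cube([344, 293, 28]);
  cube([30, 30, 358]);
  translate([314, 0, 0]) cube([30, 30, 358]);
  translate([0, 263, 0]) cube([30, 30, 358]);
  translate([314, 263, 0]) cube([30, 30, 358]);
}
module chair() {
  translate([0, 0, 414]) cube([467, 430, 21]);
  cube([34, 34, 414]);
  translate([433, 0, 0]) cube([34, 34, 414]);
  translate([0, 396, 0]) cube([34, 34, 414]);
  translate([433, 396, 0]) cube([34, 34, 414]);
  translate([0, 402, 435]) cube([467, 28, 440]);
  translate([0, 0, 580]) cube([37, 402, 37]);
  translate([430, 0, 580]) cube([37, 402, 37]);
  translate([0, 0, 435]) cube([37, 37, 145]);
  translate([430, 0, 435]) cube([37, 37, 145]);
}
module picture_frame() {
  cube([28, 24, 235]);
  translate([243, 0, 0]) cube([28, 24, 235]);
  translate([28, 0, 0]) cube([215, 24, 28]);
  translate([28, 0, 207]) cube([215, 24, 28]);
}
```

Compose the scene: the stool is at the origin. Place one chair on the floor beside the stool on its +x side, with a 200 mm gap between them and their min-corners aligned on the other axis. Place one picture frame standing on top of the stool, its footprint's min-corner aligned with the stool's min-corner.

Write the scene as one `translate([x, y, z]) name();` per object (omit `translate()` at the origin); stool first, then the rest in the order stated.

stool();
translate([544, 0, 0]) chair();
translate([0, 0, 386]) picture_frame();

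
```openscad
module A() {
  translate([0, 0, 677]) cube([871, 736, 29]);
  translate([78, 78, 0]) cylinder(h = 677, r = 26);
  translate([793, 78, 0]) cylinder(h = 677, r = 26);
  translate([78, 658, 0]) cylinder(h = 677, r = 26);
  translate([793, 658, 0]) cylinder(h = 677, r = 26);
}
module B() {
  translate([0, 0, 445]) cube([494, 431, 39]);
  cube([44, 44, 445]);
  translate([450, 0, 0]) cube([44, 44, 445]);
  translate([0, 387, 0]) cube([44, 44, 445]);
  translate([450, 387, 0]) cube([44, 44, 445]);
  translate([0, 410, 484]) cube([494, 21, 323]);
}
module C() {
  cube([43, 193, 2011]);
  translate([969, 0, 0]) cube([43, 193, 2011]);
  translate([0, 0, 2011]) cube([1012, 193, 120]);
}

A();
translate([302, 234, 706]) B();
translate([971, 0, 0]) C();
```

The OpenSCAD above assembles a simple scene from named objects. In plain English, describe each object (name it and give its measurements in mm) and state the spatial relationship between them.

A is a table: top 871 mm (x) × 736 mm (y), 29 mm thick, upper face at z = 706 mm, on four round legs of 52 mm diameter, each leg's bounding box inset 52 mm from the nearest pair of top edges, running from z = 0 to the bottom of the top.

B is a chair. The seat is a 494×431×39 mm slab with its top at z = 484 mm, on four 44×44 mm corner legs (flush with the seat edges, standing on z = 0). A flat backrest 21 mm thick, 323 mm tall, spans the full seat width and rises from the seat top along its +y edge, rear face flush with the rear of the seat.

C is a rectangular door frame: two vertical jambs of 43×193 mm section, 2011 mm tall, with a clear opening 926 mm wide between their inner faces. A header 120 mm tall and 193 mm deep lies on top of the jambs and spans the full outside width.

The chair is on top of the table. The door frame is on the floor beside the table on its +x side.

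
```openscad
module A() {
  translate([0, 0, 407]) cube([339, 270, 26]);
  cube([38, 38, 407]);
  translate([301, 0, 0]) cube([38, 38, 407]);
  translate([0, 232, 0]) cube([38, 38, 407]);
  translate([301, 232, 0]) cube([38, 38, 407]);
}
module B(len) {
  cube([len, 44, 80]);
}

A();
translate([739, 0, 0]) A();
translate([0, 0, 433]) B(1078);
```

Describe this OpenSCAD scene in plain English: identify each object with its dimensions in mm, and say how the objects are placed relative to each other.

A is a simple wooden stool: a rectangular seat 339 mm (x) by 270 mm (y), 26 mm thick, top face at z = 433 mm, on four square legs, each 38×38 mm in cross-section. The legs rest on z = 0, each flush with a corner of the seat.

B is a rectangular beam 1078 mm long (x), 44 mm deep (y), 80 mm thick (z).

The beam spans the tops of two stools placed 400 mm apart, resting at z = 433 mm.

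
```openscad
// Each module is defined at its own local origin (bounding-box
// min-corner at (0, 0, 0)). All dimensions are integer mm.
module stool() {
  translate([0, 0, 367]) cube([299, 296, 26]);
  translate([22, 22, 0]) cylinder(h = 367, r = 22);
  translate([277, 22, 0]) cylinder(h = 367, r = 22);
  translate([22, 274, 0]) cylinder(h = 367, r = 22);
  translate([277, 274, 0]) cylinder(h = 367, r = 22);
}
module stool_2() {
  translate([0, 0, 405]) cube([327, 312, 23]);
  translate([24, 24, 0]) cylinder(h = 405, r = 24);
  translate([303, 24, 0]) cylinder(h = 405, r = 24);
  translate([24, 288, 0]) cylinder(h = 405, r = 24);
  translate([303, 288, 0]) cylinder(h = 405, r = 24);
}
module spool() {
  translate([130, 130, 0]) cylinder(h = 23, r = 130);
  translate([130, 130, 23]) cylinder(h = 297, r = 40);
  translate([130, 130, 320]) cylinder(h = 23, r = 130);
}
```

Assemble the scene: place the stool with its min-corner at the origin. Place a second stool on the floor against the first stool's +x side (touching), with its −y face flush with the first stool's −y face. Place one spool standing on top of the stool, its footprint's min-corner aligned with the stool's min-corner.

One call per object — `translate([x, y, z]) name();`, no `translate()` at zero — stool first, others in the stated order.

stool();
translate([299, 0, 0]) stool_2();
translate([0, 0, 393]) spool();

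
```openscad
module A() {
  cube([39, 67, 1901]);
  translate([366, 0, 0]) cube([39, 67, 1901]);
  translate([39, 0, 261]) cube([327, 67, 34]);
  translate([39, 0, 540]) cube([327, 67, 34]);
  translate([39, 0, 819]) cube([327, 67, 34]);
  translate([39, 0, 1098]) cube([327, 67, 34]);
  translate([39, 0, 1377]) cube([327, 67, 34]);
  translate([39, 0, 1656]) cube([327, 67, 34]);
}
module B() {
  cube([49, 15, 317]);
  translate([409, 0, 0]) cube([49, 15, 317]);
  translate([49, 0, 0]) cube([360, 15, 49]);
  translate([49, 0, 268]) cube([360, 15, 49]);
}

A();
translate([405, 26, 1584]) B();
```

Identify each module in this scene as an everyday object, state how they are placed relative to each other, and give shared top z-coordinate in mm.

Both tops at z = 1901 mm.

A is a ladder. B is a picture frame. The picture frame is beside the ladder with their tops flush at z = 1901. The shared top z-coordinate is 1901 mm.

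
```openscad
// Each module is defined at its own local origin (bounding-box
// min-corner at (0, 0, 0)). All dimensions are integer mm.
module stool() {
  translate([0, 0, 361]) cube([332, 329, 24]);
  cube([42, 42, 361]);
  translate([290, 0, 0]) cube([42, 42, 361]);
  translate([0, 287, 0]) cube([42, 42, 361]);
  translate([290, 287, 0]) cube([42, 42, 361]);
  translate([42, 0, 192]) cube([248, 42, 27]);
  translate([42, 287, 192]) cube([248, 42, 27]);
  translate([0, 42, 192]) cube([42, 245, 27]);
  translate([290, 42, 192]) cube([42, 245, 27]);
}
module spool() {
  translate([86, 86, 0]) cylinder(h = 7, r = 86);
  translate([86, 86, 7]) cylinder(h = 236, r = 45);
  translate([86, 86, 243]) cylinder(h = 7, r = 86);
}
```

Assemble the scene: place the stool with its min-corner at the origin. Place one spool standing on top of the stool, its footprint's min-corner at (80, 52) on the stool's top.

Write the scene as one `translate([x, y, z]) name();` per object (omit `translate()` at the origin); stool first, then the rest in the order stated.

stool();
translate([80, 52, 385]) spool();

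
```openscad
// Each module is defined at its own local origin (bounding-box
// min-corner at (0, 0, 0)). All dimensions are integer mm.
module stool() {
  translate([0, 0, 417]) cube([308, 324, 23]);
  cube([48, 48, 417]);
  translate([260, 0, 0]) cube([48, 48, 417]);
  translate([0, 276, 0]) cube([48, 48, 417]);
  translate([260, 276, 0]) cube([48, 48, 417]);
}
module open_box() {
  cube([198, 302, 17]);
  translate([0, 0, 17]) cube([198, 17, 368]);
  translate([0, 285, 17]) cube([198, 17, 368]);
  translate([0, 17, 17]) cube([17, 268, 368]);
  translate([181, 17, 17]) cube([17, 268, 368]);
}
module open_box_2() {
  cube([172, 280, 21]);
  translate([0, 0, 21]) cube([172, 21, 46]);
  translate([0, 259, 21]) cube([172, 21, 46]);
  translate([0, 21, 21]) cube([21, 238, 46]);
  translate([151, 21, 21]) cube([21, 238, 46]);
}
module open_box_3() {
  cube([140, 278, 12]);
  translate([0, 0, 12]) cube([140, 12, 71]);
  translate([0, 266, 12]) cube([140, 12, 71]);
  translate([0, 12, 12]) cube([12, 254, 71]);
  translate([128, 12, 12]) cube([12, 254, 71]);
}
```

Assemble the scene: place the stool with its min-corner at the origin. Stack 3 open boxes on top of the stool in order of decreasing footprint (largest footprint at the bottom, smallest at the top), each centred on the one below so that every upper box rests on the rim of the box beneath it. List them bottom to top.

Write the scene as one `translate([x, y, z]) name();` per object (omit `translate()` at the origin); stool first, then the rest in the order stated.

stool();
translate([55, 11, 440]) open_box();
translate([68, 22, 825]) open_box_2();
translate([84, 23, 892]) open_box_3();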